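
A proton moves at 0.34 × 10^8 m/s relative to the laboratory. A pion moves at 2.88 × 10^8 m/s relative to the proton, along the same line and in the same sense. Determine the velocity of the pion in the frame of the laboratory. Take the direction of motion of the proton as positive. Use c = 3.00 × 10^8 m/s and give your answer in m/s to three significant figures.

In units of c (dividing by 3.00 × 10^8 m/s): v = 0.113, u' = 0.960.
u = (u' + v)/(1 + u'v/c²):
u = (0.960 + 0.113) / (1 + 0.960·0.113) = 1.0733/1.1088 = 0.9680
(Galilean addition would give +1.073c, exceeding c.)
Converting back: u = 0.9680 × 3.00 × 10^8 m/s.

2.90 × 10^8 m/s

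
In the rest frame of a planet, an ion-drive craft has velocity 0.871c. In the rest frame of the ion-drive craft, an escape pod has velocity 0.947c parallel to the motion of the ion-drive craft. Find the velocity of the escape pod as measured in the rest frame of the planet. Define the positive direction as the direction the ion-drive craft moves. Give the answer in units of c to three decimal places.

With v = 0.871 and u' = 0.947 (in units of c),
u = (u' + v)/(1 + u'v/c²):
u = (0.947 + 0.871) / (1 + 0.947·0.871) = 1.8180/1.8248 = 0.9963

0.996c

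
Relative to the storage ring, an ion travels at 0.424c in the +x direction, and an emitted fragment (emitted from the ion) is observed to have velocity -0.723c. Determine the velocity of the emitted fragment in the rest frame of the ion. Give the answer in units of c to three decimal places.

Invert the composition law: u' = (u − v)/(1 − uv/c²).
u' = (-0.723 − 0.424) / (1 − (-0.723)(0.424)) = -1.1470/1.3066 = -0.8779.

-0.878c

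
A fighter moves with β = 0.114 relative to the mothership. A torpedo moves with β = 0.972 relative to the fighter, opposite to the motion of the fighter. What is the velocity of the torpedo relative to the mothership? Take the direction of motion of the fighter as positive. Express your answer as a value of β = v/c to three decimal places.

β = -0.965

With v = 0.114 and u' = -0.972 (in units of c),
u = (u' + v)/(1 + u'v/c²):
u = (-0.972 + 0.114) / (1 + (-0.972)·0.114) = -0.8580/0.8892 = -0.9649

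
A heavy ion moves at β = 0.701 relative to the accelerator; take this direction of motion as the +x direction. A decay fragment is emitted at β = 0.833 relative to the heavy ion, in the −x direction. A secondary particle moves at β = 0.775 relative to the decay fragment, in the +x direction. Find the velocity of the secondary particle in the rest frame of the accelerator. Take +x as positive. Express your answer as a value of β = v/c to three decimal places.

Apply u = (u' + v)/(1 + u'v/c²) successively, working outward toward the accelerator.
Start: velocity of the heavy ion relative to the accelerator = 0.7010c.
Compose with the decay fragment (u' = -0.833 in the heavy ion frame): u_1 = (-0.833 + 0.701) / (1 + (-0.833)·0.701) = -0.1320/0.4161 = -0.3173.
Compose with the secondary particle (u' = 0.775 in the decay fragment frame): u_2 = (0.775 + (-0.317)) / (1 + 0.775·(-0.317)) = 0.4577/0.7541 = 0.6070.

β = +0.607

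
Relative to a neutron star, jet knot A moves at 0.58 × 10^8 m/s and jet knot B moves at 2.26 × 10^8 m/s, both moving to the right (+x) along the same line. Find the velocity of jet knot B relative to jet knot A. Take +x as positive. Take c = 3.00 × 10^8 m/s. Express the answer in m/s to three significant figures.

β_A = 0.193, β_B = 0.753 (dividing each by c = 3.00 × 10^8 m/s).
Transform to A's frame with the inverse velocity-addition law: u' = (u − v)/(1 − uv/c²), taking u = β_B and v = β_A.
u' = (0.753 − 0.193) / (1 − (0.193)(0.753)) = 0.5600/0.8544 = 0.6555.
u' = 0.6555 × 3.00 × 10^8 m/s.

+1.97 × 10^8 m/s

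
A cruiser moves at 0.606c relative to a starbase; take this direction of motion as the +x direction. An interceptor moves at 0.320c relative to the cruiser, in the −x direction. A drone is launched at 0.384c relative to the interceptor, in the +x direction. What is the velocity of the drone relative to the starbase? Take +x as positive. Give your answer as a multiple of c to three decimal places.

+0.650c

Apply u = (u' + v)/(1 + u'v/c²) successively, working outward toward the starbase.
Start: velocity of the cruiser relative to the starbase = 0.6060c.
Compose with the interceptor (u' = -0.320 in the cruiser frame): u_1 = (-0.320 + 0.606) / (1 + (-0.320)·0.606) = 0.2860/0.8061 = 0.3548.
Compose with the drone (u' = 0.384 in the interceptor frame): u_2 = (0.384 + 0.355) / (1 + 0.384·0.355) = 0.7388/1.1362 = 0.6502.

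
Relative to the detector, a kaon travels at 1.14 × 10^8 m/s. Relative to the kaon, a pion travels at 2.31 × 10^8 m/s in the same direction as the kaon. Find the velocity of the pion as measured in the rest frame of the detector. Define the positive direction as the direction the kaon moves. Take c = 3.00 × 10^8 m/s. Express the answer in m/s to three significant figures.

In units of c (dividing by 3.00 × 10^8 m/s): v = 0.380, u' = 0.770.
u = (u' + v)/(1 + u'v/c²):
u = (0.770 + 0.380) / (1 + 0.770·0.380) = 1.1500/1.2926 = 0.8897
Converting back: u = 0.8897 × 3.00 × 10^8 m/s.

2.67 × 10^8 m/s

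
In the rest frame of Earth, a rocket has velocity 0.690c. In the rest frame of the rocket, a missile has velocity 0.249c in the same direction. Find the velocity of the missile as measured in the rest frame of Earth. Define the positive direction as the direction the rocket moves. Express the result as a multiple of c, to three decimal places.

0.801c

With v = 0.690 and u' = 0.249 (in units of c),
u = (u' + v)/(1 + u'v/c²):
u = (0.249 + 0.690) / (1 + 0.249·0.690) = 0.9390/1.1718 = 0.8013
(Galilean addition would give +0.939c.)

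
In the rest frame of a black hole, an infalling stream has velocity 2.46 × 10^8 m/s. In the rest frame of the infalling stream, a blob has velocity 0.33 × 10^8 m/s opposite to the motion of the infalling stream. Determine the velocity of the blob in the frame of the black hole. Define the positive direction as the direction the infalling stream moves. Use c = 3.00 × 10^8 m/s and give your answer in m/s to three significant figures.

In units of c (dividing by 3.00 × 10^8 m/s): v = 0.820, u' = -0.110.
u = (u' + v)/(1 + u'v/c²):
u = (-0.110 + 0.820) / (1 + (-0.110)·0.820) = 0.7100/0.9098 = 0.7804
Converting back: u = 0.7804 × 3.00 × 10^8 m/s.

+2.34 × 10^8 m/s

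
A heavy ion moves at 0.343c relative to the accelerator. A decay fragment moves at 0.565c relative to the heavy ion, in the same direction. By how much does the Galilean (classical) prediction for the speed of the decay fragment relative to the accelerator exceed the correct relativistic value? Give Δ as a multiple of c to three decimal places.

Δ = 0.147c

Galilean: u_cl = 0.565 + 0.343 = 0.9080.
Relativistic: u_rel = (0.565 + 0.343) / (1 + 0.565·0.343) = 0.9080/1.1938 = 0.7606.
Δ = 0.9080 − 0.7606 = 0.1474.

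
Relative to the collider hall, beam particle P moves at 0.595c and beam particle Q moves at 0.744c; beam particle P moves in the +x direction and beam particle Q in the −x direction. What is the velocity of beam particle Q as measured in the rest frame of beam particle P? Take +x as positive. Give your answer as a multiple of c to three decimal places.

β_A = 0.595, β_B = -0.744.
Transform to A's frame with the inverse velocity-addition law: u' = (u − v)/(1 − uv/c²), taking u = β_B and v = β_A.
u' = (-0.744 − 0.595) / (1 − (0.595)(-0.744)) = -1.3390/1.4427 = -0.9281.

-0.928c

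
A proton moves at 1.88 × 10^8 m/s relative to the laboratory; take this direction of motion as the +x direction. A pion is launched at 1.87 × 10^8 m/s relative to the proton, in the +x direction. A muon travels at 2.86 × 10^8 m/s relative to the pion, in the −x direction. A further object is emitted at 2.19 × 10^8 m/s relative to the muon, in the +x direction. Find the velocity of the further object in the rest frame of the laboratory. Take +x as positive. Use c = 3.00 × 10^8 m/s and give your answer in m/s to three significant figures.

Apply u = (u' + v)/(1 + u'v/c²) successively, working outward toward the laboratory.
(Dividing each given speed by c = 3.00 × 10^8 m/s to work in units of c.)
Start: velocity of the proton relative to the laboratory = 0.6267c.
Compose with the pion (u' = 0.623 in the proton frame): u_1 = (0.623 + 0.627) / (1 + 0.623·0.627) = 1.2500/1.3906 = 0.8989.
Compose with the muon (u' = -0.953 in the pion frame): u_2 = (-0.953 + 0.899) / (1 + (-0.953)·0.899) = -0.0545/0.1431 = -0.3806.
Compose with the further object (u' = 0.730 in the muon frame): u_3 = (0.730 + (-0.381)) / (1 + 0.730·(-0.381)) = 0.3494/0.7221 = 0.4838.
So u = 0.4838 × 3.00 × 10^8 m/s.

+1.45 × 10^8 m/s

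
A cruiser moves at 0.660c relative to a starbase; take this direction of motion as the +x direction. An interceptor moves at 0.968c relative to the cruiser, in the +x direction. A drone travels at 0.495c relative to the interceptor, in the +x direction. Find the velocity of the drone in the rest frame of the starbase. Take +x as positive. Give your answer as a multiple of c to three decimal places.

0.998c

Apply u = (u' + v)/(1 + u'v/c²) successively, working outward toward the starbase.
Start: velocity of the cruiser relative to the starbase = 0.6600c.
Compose with the interceptor (u' = 0.968 in the cruiser frame): u_1 = (0.968 + 0.660) / (1 + 0.968·0.660) = 1.6280/1.6389 = 0.9934.
Compose with the drone (u' = 0.495 in the interceptor frame): u_2 = (0.495 + 0.993) / (1 + 0.495·0.993) = 1.4884/1.4917 = 0.9978.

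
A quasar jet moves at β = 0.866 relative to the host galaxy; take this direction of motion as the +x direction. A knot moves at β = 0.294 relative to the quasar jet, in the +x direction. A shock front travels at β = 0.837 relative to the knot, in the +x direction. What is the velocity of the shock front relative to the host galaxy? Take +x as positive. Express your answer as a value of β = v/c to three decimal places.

Apply u = (u' + v)/(1 + u'v/c²) successively, working outward toward the host galaxy.
Start: velocity of the quasar jet relative to the host galaxy = 0.8660c.
Compose with the knot (u' = 0.294 in the quasar jet frame): u_1 = (0.294 + 0.866) / (1 + 0.294·0.866) = 1.1600/1.2546 = 0.9246.
Compose with the shock front (u' = 0.837 in the knot frame): u_2 = (0.837 + 0.925) / (1 + 0.837·0.925) = 1.7616/1.7739 = 0.9931.

β = 0.993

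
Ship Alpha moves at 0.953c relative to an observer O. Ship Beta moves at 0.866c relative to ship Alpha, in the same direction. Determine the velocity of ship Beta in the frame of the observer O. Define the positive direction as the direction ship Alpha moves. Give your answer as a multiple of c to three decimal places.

0.997c

With v = 0.953 and u' = 0.866 (in units of c),
u = (u' + v)/(1 + u'v/c²):
u = (0.866 + 0.953) / (1 + 0.866·0.953) = 1.8190/1.8253 = 0.9965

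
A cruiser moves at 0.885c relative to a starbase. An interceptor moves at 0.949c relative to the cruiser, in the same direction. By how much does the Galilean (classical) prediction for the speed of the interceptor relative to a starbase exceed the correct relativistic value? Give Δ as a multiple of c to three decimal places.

Δ = 0.837c

Galilean: u_cl = 0.949 + 0.885 = 1.8340.
Relativistic: u_rel = (0.949 + 0.885) / (1 + 0.949·0.885) = 1.8340/1.8399 = 0.9968.
Δ = 1.8340 − 0.9968 = 0.8372.
(The classical prediction exceeds c; the relativistic result does not.)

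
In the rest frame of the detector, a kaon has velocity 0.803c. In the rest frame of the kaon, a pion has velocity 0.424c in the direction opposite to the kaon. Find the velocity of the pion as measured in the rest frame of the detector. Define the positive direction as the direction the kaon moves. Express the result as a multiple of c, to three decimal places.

With v = 0.803 and u' = -0.424 (in units of c),
u = (u' + v)/(1 + u'v/c²):
u = (-0.424 + 0.803) / (1 + (-0.424)·0.803) = 0.3790/0.6595 = 0.5747

+0.575c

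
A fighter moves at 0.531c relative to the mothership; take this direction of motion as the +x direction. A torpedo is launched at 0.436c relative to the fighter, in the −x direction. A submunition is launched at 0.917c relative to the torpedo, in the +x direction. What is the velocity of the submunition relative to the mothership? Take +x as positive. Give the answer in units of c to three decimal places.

+0.935c

Apply u = (u' + v)/(1 + u'v/c²) successively, working outward toward the mothership.
Start: velocity of the fighter relative to the mothership = 0.5310c.
Compose with the torpedo (u' = -0.436 in the fighter frame): u_1 = (-0.436 + 0.531) / (1 + (-0.436)·0.531) = 0.0950/0.7685 = 0.1236.
Compose with the submunition (u' = 0.917 in the torpedo frame): u_2 = (0.917 + 0.124) / (1 + 0.917·0.124) = 1.0406/1.1134 = 0.9347.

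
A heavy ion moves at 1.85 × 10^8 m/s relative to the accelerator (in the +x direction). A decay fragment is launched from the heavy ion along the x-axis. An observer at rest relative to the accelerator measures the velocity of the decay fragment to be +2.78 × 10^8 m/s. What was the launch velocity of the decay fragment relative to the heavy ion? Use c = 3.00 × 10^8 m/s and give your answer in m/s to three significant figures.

+2.17 × 10^8 m/s

v = 0.617c, u = 0.927c.
Invert the composition law: u' = (u − v)/(1 − uv/c²).
u' = (0.927 − 0.617) / (1 − (0.927)(0.617)) = 0.3100/0.4286 = 0.7234.
u' = 0.7234 × 3.00 × 10^8 m/s.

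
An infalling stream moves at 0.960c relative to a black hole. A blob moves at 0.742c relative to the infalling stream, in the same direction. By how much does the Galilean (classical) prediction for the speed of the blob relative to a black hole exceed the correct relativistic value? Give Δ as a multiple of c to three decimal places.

Δ = 0.708c

Galilean: u_cl = 0.742 + 0.960 = 1.7020.
Relativistic: u_rel = (0.742 + 0.960) / (1 + 0.742·0.960) = 1.7020/1.7123 = 0.9940.
Δ = 1.7020 − 0.9940 = 0.7080.
(The classical prediction exceeds c; the relativistic result does not.)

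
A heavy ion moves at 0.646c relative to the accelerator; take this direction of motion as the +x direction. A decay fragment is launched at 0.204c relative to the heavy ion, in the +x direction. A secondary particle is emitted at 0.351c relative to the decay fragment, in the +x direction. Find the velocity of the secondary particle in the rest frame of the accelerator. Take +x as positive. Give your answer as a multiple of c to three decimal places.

0.872c

Apply u = (u' + v)/(1 + u'v/c²) successively, working outward toward the accelerator.
Start: velocity of the heavy ion relative to the accelerator = 0.6460c.
Compose with the decay fragment (u' = 0.204 in the heavy ion frame): u_1 = (0.204 + 0.646) / (1 + 0.204·0.646) = 0.8500/1.1318 = 0.7510.
Compose with the secondary particle (u' = 0.351 in the decay fragment frame): u_2 = (0.351 + 0.751) / (1 + 0.351·0.751) = 1.1020/1.2636 = 0.8721.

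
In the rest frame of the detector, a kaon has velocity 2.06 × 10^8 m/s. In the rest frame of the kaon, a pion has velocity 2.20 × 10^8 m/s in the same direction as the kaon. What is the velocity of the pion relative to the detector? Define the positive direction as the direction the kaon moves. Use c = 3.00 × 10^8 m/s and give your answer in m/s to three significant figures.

2.83 × 10^8 m/s

In units of c (dividing by 3.00 × 10^8 m/s): v = 0.687, u' = 0.733.
u = (u' + v)/(1 + u'v/c²):
u = (0.733 + 0.687) / (1 + 0.733·0.687) = 1.4200/1.5036 = 0.9444
(Galilean addition would give +1.420c, exceeding c.)
Converting back: u = 0.9444 × 3.00 × 10^8 m/s.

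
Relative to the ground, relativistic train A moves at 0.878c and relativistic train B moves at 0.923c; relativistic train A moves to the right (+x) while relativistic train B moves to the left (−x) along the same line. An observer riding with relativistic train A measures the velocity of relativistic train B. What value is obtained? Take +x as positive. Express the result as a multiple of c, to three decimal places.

β_A = 0.878, β_B = -0.923.
Transform to A's frame with the inverse velocity-addition law: u' = (u − v)/(1 − uv/c²), taking u = β_B and v = β_A.
u' = (-0.923 − 0.878) / (1 − (0.878)(-0.923)) = -1.8010/1.8104 = -0.9948.

-0.995c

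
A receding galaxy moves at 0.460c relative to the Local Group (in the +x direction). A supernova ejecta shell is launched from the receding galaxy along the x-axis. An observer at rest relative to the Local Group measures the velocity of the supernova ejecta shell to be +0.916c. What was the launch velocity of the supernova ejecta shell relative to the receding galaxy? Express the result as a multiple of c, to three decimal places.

Invert the composition law: u' = (u − v)/(1 − uv/c²).
u' = (0.916 − 0.460) / (1 − (0.916)(0.460)) = 0.4560/0.5786 = 0.7881.

+0.788c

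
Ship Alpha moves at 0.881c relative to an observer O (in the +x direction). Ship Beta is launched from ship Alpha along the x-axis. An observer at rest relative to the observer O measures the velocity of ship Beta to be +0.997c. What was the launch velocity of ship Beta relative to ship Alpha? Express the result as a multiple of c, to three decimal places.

+0.954c

Invert the composition law: u' = (u − v)/(1 − uv/c²).
u' = (0.997 − 0.881) / (1 − (0.997)(0.881)) = 0.1160/0.1216 = 0.9536.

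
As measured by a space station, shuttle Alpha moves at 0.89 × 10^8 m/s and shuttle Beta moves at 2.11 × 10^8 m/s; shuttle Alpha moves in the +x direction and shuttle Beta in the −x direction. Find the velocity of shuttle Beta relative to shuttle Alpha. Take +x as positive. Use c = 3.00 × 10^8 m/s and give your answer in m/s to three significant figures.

β_A = 0.297, β_B = -0.703 (dividing each by c = 3.00 × 10^8 m/s).
Transform to A's frame with the inverse velocity-addition law: u' = (u − v)/(1 − uv/c²), taking u = β_B and v = β_A.
u' = (-0.703 − 0.297) / (1 − (0.297)(-0.703)) = -1.0000/1.2087 = -0.8274.
u' = -0.8274 × 3.00 × 10^8 m/s.

-2.48 × 10^8 m/s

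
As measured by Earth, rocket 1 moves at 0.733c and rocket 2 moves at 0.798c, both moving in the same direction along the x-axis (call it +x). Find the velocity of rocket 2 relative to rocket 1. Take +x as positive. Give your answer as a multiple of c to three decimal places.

β_A = 0.733, β_B = 0.798.
Transform to A's frame with the inverse velocity-addition law: u' = (u − v)/(1 − uv/c²), taking u = β_B and v = β_A.
u' = (0.798 − 0.733) / (1 − (0.733)(0.798)) = 0.0650/0.4151 = 0.1566.

+0.157c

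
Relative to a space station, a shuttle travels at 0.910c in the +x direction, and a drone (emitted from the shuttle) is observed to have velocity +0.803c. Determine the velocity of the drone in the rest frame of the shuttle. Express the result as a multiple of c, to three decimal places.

-0.397c

Invert the composition law: u' = (u − v)/(1 − uv/c²).
u' = (0.803 − 0.910) / (1 − (0.803)(0.910)) = -0.1070/0.2693 = -0.3974.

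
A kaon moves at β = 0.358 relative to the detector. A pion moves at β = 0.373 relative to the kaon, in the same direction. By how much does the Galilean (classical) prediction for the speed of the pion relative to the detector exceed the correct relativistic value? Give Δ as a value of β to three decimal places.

Δ = 0.086

Galilean: u_cl = 0.373 + 0.358 = 0.7310.
Relativistic: u_rel = (0.373 + 0.358) / (1 + 0.373·0.358) = 0.7310/1.1335 = 0.6449.
Δ = 0.7310 − 0.6449 = 0.0861.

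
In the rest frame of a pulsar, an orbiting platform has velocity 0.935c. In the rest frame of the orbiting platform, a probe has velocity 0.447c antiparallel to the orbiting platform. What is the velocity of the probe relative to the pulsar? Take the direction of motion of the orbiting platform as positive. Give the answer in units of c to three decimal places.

+0.838c

With v = 0.935 and u' = -0.447 (in units of c),
u = (u' + v)/(1 + u'v/c²):
u = (-0.447 + 0.935) / (1 + (-0.447)·0.935) = 0.4880/0.5821 = 0.8384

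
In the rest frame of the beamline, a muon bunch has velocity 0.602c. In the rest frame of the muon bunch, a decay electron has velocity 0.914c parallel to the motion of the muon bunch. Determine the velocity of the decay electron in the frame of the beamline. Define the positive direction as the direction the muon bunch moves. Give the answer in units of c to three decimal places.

With v = 0.602 and u' = 0.914 (in units of c),
u = (u' + v)/(1 + u'v/c²):
u = (0.914 + 0.602) / (1 + 0.914·0.602) = 1.5160/1.5502 = 0.9779

0.978c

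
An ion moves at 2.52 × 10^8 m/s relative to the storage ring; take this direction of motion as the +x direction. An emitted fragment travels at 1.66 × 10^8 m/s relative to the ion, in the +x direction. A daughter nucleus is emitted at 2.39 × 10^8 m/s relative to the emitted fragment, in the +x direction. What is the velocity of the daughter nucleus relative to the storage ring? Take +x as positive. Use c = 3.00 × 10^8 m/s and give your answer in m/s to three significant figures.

2.98 × 10^8 m/s

Apply u = (u' + v)/(1 + u'v/c²) successively, working outward toward the storage ring.
(Dividing each given speed by c = 3.00 × 10^8 m/s to work in units of c.)
Start: velocity of the ion relative to the storage ring = 0.8400c.
Compose with the emitted fragment (u' = 0.553 in the ion frame): u_1 = (0.553 + 0.840) / (1 + 0.553·0.840) = 1.3933/1.4648 = 0.9512.
Compose with the daughter nucleus (u' = 0.797 in the emitted fragment frame): u_2 = (0.797 + 0.951) / (1 + 0.797·0.951) = 1.7479/1.7578 = 0.9944.
So u = 0.9944 × 3.00 × 10^8 m/s.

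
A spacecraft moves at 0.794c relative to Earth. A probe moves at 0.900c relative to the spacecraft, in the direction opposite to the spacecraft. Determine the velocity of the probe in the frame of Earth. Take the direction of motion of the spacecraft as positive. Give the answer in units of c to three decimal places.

With v = 0.794 and u' = -0.900 (in units of c),
u = (u' + v)/(1 + u'v/c²):
u = (-0.900 + 0.794) / (1 + (-0.900)·0.794) = -0.1060/0.2854 = -0.3714
(Galilean addition would give -0.106c.)

-0.371c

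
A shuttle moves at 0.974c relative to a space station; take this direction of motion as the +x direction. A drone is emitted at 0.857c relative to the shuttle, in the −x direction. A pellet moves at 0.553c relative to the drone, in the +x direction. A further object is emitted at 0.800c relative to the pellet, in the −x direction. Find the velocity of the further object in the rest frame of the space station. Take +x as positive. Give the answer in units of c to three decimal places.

Apply u = (u' + v)/(1 + u'v/c²) successively, working outward toward the space station.
Start: velocity of the shuttle relative to the space station = 0.9740c.
Compose with the drone (u' = -0.857 in the shuttle frame): u_1 = (-0.857 + 0.974) / (1 + (-0.857)·0.974) = 0.1170/0.1653 = 0.7079.
Compose with the pellet (u' = 0.553 in the drone frame): u_2 = (0.553 + 0.708) / (1 + 0.553·0.708) = 1.2609/1.3915 = 0.9062.
Compose with the further object (u' = -0.800 in the pellet frame): u_3 = (-0.800 + 0.906) / (1 + (-0.800)·0.906) = 0.1062/0.2751 = 0.3859.

+0.386c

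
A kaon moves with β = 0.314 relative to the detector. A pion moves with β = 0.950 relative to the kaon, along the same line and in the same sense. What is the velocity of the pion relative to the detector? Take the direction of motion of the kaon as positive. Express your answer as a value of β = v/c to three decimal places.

With v = 0.314 and u' = 0.950 (in units of c),
u = (u' + v)/(1 + u'v/c²):
u = (0.950 + 0.314) / (1 + 0.950·0.314) = 1.2640/1.2983 = 0.9736

β = 0.974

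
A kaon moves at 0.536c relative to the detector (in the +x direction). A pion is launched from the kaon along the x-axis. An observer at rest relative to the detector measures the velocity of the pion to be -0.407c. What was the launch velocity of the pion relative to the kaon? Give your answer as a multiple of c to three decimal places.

-0.774c

Invert the composition law: u' = (u − v)/(1 − uv/c²).
u' = (-0.407 − 0.536) / (1 − (-0.407)(0.536)) = -0.9430/1.2182 = -0.7741.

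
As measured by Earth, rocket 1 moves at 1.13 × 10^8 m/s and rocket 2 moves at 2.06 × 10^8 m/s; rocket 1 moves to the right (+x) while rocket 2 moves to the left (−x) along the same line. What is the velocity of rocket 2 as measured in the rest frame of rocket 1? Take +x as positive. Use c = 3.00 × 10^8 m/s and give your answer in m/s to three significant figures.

β_A = 0.377, β_B = -0.687 (dividing each by c = 3.00 × 10^8 m/s).
Transform to A's frame with the inverse velocity-addition law: u' = (u − v)/(1 − uv/c²), taking u = β_B and v = β_A.
u' = (-0.687 − 0.377) / (1 − (0.377)(-0.687)) = -1.0633/1.2586 = -0.8448.
u' = -0.8448 × 3.00 × 10^8 m/s.

-2.53 × 10^8 m/s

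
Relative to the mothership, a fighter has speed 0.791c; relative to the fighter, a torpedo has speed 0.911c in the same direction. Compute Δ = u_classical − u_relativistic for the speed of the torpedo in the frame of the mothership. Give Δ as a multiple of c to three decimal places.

Galilean: u_cl = 0.911 + 0.791 = 1.7020.
Relativistic: u_rel = (0.911 + 0.791) / (1 + 0.911·0.791) = 1.7020/1.7206 = 0.9892.
Δ = 1.7020 − 0.9892 = 0.7128.
(The classical prediction exceeds c; the relativistic result does not.)

Δ = 0.713c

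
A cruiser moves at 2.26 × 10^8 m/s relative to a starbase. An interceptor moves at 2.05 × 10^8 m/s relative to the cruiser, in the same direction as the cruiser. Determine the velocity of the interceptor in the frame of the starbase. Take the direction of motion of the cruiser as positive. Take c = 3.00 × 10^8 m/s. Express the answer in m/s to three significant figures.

In units of c (dividing by 3.00 × 10^8 m/s): v = 0.753, u' = 0.683.
u = (u' + v)/(1 + u'v/c²):
u = (0.683 + 0.753) / (1 + 0.683·0.753) = 1.4367/1.5148 = 0.9484
(Galilean addition would give +1.437c, exceeding c.)
Converting back: u = 0.9484 × 3.00 × 10^8 m/s.

2.85 × 10^8 m/s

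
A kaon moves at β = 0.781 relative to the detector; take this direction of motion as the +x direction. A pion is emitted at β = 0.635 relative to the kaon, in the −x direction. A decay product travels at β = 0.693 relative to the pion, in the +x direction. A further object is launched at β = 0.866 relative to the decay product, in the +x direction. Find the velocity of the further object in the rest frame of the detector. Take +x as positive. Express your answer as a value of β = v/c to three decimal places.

Apply u = (u' + v)/(1 + u'v/c²) successively, working outward toward the detector.
Start: velocity of the kaon relative to the detector = 0.7810c.
Compose with the pion (u' = -0.635 in the kaon frame): u_1 = (-0.635 + 0.781) / (1 + (-0.635)·0.781) = 0.1460/0.5041 = 0.2896.
Compose with the decay product (u' = 0.693 in the pion frame): u_2 = (0.693 + 0.290) / (1 + 0.693·0.290) = 0.9826/1.2007 = 0.8184.
Compose with the further object (u' = 0.866 in the decay product frame): u_3 = (0.866 + 0.818) / (1 + 0.866·0.818) = 1.6844/1.7087 = 0.9858.

β = +0.986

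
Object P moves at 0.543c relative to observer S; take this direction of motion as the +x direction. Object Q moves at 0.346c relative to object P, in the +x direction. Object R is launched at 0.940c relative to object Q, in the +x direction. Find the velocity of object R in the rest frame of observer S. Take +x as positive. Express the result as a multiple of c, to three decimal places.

0.991c

Apply u = (u' + v)/(1 + u'v/c²) successively, working outward toward observer S.
Start: velocity of object P relative to observer S = 0.5430c.
Compose with object Q (u' = 0.346 in object P frame): u_1 = (0.346 + 0.543) / (1 + 0.346·0.543) = 0.8890/1.1879 = 0.7484.
Compose with object R (u' = 0.940 in object Q frame): u_2 = (0.940 + 0.748) / (1 + 0.940·0.748) = 1.6884/1.7035 = 0.9911.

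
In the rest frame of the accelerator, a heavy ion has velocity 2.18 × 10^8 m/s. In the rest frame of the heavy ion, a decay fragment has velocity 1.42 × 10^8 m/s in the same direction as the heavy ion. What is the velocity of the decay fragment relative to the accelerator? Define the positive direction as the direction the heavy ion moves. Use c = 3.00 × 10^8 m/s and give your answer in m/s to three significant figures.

In units of c (dividing by 3.00 × 10^8 m/s): v = 0.727, u' = 0.473.
u = (u' + v)/(1 + u'v/c²):
u = (0.473 + 0.727) / (1 + 0.473·0.727) = 1.2000/1.3440 = 0.8929
Converting back: u = 0.8929 × 3.00 × 10^8 m/s.

2.68 × 10^8 m/s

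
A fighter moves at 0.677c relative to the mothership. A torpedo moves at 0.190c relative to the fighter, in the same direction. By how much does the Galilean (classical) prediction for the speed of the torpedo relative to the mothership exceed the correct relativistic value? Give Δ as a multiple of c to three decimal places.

Galilean: u_cl = 0.190 + 0.677 = 0.8670.
Relativistic: u_rel = (0.190 + 0.677) / (1 + 0.190·0.677) = 0.8670/1.1286 = 0.7682.
Δ = 0.8670 − 0.7682 = 0.0988.

Δ = 0.099c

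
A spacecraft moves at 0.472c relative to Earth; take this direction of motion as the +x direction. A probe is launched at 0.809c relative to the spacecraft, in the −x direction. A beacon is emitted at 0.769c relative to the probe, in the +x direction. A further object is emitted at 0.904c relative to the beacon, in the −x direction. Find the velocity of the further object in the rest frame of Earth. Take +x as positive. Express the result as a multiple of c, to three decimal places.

-0.796c

Apply u = (u' + v)/(1 + u'v/c²) successively, working outward toward Earth.
Start: velocity of the spacecraft relative to Earth = 0.4720c.
Compose with the probe (u' = -0.809 in the spacecraft frame): u_1 = (-0.809 + 0.472) / (1 + (-0.809)·0.472) = -0.3370/0.6182 = -0.5452.
Compose with the beacon (u' = 0.769 in the probe frame): u_2 = (0.769 + (-0.545)) / (1 + 0.769·(-0.545)) = 0.2238/0.5808 = 0.3854.
Compose with the further object (u' = -0.904 in the beacon frame): u_3 = (-0.904 + 0.385) / (1 + (-0.904)·0.385) = -0.5186/0.6516 = -0.7959.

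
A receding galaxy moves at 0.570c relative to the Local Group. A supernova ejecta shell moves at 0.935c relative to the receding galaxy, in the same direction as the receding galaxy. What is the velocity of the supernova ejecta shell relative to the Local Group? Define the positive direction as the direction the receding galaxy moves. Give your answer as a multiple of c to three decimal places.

0.982c

With v = 0.570 and u' = 0.935 (in units of c),
u = (u' + v)/(1 + u'v/c²):
u = (0.935 + 0.570) / (1 + 0.935·0.570) = 1.5050/1.5330 = 0.9818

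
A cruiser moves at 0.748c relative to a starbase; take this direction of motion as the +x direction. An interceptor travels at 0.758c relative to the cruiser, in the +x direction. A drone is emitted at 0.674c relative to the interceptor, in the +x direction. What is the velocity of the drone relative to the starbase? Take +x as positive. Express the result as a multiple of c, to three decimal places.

0.992c

Apply u = (u' + v)/(1 + u'v/c²) successively, working outward toward the starbase.
Start: velocity of the cruiser relative to the starbase = 0.7480c.
Compose with the interceptor (u' = 0.758 in the cruiser frame): u_1 = (0.758 + 0.748) / (1 + 0.758·0.748) = 1.5060/1.5670 = 0.9611.
Compose with the drone (u' = 0.674 in the interceptor frame): u_2 = (0.674 + 0.961) / (1 + 0.674·0.961) = 1.6351/1.6478 = 0.9923.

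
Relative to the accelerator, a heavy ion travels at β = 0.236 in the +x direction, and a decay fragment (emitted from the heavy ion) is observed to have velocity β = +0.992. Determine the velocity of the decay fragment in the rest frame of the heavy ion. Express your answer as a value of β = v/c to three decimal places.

β = +0.987

Invert the composition law: u' = (u − v)/(1 − uv/c²).
u' = (0.992 − 0.236) / (1 − (0.992)(0.236)) = 0.7560/0.7659 = 0.9871.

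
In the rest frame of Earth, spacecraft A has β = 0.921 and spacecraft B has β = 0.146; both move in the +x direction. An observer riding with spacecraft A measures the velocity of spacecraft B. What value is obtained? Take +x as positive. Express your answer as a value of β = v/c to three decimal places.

β_A = 0.921, β_B = 0.146.
Transform to A's frame with the inverse velocity-addition law: u' = (u − v)/(1 − uv/c²), taking u = β_B and v = β_A.
u' = (0.146 − 0.921) / (1 − (0.921)(0.146)) = -0.7750/0.8655 = -0.8954.

β = -0.895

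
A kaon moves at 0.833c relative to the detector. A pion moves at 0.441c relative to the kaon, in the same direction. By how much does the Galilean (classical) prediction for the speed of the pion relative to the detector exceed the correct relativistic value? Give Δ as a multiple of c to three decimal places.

Δ = 0.342c

Galilean: u_cl = 0.441 + 0.833 = 1.2740.
Relativistic: u_rel = (0.441 + 0.833) / (1 + 0.441·0.833) = 1.2740/1.3674 = 0.9317.
Δ = 1.2740 − 0.9317 = 0.3423.
(The classical prediction exceeds c; the relativistic result does not.)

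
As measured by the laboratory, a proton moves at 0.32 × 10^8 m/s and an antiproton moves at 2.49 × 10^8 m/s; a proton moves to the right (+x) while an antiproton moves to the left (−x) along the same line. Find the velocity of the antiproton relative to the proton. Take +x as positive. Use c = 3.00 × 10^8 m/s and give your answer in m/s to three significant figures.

-2.58 × 10^8 m/s

β_A = 0.107, β_B = -0.830 (dividing each by c = 3.00 × 10^8 m/s).
Transform to A's frame with the inverse velocity-addition law: u' = (u − v)/(1 − uv/c²), taking u = β_B and v = β_A.
u' = (-0.830 − 0.107) / (1 − (0.107)(-0.830)) = -0.9367/1.0885 = -0.8605.
u' = -0.8605 × 3.00 × 10^8 m/s.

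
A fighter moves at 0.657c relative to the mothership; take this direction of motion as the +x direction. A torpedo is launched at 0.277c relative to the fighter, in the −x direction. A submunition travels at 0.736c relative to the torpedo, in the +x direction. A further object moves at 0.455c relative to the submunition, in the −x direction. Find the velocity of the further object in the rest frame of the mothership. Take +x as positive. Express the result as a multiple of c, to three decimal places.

Apply u = (u' + v)/(1 + u'v/c²) successively, working outward toward the mothership.
Start: velocity of the fighter relative to the mothership = 0.6570c.
Compose with the torpedo (u' = -0.277 in the fighter frame): u_1 = (-0.277 + 0.657) / (1 + (-0.277)·0.657) = 0.3800/0.8180 = 0.4645.
Compose with the submunition (u' = 0.736 in the torpedo frame): u_2 = (0.736 + 0.465) / (1 + 0.736·0.465) = 1.2005/1.3419 = 0.8947.
Compose with the further object (u' = -0.455 in the submunition frame): u_3 = (-0.455 + 0.895) / (1 + (-0.455)·0.895) = 0.4397/0.5929 = 0.7415.

+0.741c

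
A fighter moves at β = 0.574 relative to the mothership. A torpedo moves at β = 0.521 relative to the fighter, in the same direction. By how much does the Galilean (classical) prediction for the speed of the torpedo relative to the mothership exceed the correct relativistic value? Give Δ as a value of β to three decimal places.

Δ = 0.252

Galilean: u_cl = 0.521 + 0.574 = 1.0950.
Relativistic: u_rel = (0.521 + 0.574) / (1 + 0.521·0.574) = 1.0950/1.2991 = 0.8429.
Δ = 1.0950 − 0.8429 = 0.2521.
(The classical prediction exceeds c; the relativistic result does not.)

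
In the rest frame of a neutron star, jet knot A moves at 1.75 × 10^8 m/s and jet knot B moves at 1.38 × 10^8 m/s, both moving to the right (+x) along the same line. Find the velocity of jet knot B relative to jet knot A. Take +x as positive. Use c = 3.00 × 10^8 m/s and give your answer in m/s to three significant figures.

β_A = 0.583, β_B = 0.460 (dividing each by c = 3.00 × 10^8 m/s).
Transform to A's frame with the inverse velocity-addition law: u' = (u − v)/(1 − uv/c²), taking u = β_B and v = β_A.
u' = (0.460 − 0.583) / (1 − (0.583)(0.460)) = -0.1233/0.7317 = -0.1686.
u' = -0.1686 × 3.00 × 10^8 m/s.

-5.06 × 10^7 m/s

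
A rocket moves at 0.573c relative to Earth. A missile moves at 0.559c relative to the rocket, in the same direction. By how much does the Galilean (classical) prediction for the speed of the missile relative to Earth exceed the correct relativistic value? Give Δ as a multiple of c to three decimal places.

Δ = 0.275c

Galilean: u_cl = 0.559 + 0.573 = 1.1320.
Relativistic: u_rel = (0.559 + 0.573) / (1 + 0.559·0.573) = 1.1320/1.3203 = 0.8574.
Δ = 1.1320 − 0.8574 = 0.2746.
(The classical prediction exceeds c; the relativistic result does not.)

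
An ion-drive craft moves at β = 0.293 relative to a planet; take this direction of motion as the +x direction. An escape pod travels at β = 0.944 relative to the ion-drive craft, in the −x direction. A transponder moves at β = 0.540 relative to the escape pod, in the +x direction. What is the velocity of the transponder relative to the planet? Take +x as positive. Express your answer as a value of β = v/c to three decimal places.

β = -0.700

Apply u = (u' + v)/(1 + u'v/c²) successively, working outward toward the planet.
Start: velocity of the ion-drive craft relative to the planet = 0.2930c.
Compose with the escape pod (u' = -0.944 in the ion-drive craft frame): u_1 = (-0.944 + 0.293) / (1 + (-0.944)·0.293) = -0.6510/0.7234 = -0.8999.
Compose with the transponder (u' = 0.540 in the escape pod frame): u_2 = (0.540 + (-0.900)) / (1 + 0.540·(-0.900)) = -0.3599/0.5141 = -0.7001.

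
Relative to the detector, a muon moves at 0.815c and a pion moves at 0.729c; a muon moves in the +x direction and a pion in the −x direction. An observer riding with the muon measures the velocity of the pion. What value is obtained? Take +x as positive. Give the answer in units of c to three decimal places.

β_A = 0.815, β_B = -0.729.
Transform to A's frame with the inverse velocity-addition law: u' = (u − v)/(1 − uv/c²), taking u = β_B and v = β_A.
u' = (-0.729 − 0.815) / (1 − (0.815)(-0.729)) = -1.5440/1.5941 = -0.9686.

-0.969c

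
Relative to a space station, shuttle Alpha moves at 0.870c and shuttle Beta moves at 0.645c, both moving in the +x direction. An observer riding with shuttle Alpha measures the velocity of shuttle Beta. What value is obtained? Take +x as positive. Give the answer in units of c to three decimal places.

-0.513c

β_A = 0.870, β_B = 0.645.
Transform to A's frame with the inverse velocity-addition law: u' = (u − v)/(1 − uv/c²), taking u = β_B and v = β_A.
u' = (0.645 − 0.870) / (1 − (0.870)(0.645)) = -0.2250/0.4389 = -0.5127.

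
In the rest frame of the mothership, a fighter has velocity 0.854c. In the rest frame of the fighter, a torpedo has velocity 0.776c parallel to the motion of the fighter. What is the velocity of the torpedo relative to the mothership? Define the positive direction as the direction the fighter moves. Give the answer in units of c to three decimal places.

With v = 0.854 and u' = 0.776 (in units of c),
u = (u' + v)/(1 + u'v/c²):
u = (0.776 + 0.854) / (1 + 0.776·0.854) = 1.6300/1.6627 = 0.9803
(Galilean addition would give +1.630c, exceeding c.)

0.980c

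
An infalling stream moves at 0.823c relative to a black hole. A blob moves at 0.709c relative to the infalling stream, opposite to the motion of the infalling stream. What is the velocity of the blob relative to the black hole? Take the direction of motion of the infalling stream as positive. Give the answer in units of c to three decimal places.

+0.274c

With v = 0.823 and u' = -0.709 (in units of c),
u = (u' + v)/(1 + u'v/c²):
u = (-0.709 + 0.823) / (1 + (-0.709)·0.823) = 0.1140/0.4165 = 0.2737
(Galilean addition would give +0.114c.)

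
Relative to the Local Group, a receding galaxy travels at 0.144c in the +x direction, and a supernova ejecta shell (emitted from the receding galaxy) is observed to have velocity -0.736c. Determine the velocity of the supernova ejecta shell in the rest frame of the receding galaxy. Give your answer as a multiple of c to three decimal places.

Invert the composition law: u' = (u − v)/(1 − uv/c²).
u' = (-0.736 − 0.144) / (1 − (-0.736)(0.144)) = -0.8800/1.1060 = -0.7957.

-0.796c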